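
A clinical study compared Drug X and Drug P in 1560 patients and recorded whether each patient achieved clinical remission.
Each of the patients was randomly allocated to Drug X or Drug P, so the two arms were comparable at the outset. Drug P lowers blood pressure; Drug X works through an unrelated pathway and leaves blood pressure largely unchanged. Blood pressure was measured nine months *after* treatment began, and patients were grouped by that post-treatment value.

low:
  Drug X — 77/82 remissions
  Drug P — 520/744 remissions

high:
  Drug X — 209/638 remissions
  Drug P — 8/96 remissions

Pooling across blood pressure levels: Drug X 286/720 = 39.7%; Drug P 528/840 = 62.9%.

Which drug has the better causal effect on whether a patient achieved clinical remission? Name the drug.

Blood pressure here is a post-treatment variable shaped by the drug; conditioning on it would introduce bias rather than remove it. The overall comparison is the causal one.
Pooled: Drug X 39.7% vs Drug P 62.9%; Drug P is higher overall.

Drug P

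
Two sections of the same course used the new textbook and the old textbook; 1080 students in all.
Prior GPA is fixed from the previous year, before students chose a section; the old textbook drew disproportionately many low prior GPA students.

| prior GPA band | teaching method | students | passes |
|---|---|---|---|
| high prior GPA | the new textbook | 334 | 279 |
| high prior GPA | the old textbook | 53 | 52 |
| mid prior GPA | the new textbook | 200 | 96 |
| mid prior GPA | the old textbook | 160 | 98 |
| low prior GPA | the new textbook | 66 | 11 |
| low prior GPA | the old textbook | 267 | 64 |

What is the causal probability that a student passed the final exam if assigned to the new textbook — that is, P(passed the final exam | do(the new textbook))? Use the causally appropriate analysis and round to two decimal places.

0.51

Prior GPA band satisfies the back-door criterion: it is not a descendant of the teaching method, and it blocks the spurious path from teaching method to outcome. Adjusting for it (i.e., using the within-prior GPA band rates) gives the causal effect.
Standardising the new textbook to the population prior GPA band mix: 0.358·279/334 + 0.333·96/200 + 0.308·11/66 = 0.511.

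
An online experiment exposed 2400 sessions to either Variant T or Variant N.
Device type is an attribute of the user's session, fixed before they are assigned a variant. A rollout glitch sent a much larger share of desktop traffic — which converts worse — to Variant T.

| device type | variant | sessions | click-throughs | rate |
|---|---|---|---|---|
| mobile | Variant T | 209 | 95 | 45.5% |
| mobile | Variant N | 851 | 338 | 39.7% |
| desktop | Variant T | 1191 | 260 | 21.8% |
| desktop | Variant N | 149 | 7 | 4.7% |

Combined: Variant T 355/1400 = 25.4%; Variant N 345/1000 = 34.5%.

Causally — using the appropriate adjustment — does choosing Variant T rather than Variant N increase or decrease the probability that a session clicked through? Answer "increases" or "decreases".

increases

The device type-specific comparison favours Variant T throughout, but the pooled figures favour Variant N. The question is whether to condition on device type.
Nothing the variant does changes device type; the imbalance is an allocation artefact. With device type also predicting the outcome, the pooled figure is confounded, and the within-stratum comparison is the causal one.
Within each level — mobile: 45.5% vs 39.7%; desktop: 21.8% vs 4.7% — Variant T is higher every time.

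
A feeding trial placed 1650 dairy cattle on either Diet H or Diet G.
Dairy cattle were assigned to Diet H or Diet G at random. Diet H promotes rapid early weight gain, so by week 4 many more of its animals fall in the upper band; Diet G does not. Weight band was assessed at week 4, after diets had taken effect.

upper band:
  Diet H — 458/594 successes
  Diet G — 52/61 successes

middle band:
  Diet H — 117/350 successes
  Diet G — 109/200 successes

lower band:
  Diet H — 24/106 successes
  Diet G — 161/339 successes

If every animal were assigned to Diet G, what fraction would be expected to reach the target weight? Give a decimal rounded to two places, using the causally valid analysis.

0.54

Diet G is higher inside every week-4 weight band stratum but Diet H is higher in aggregate. Whether to stratify depends on how week-4 weight band relates to the diet.
The distribution of week-4 weight band is itself part of what the diet does — it is an intermediate outcome. Holding it fixed would remove that part of the effect; the total effect is the pooled difference.
So P(outcome | do(Diet G)) is just the pooled rate for Diet G: 322/600 = 0.537.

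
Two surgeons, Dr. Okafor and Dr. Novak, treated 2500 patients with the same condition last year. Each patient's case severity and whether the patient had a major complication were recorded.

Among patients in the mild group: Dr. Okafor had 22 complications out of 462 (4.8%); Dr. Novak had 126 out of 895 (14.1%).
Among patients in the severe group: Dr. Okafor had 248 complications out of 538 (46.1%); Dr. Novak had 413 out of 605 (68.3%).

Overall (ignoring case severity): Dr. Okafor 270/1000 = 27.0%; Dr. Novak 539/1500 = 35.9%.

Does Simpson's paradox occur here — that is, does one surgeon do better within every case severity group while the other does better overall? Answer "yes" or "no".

no

Within each case severity level (mild 4.8% vs 14.1%; severe 46.1% vs 68.3%), Dr. Okafor has the lower rate every time. Pooled: 27.0% vs 35.9% — Dr. Okafor has the lower rate overall. They agree.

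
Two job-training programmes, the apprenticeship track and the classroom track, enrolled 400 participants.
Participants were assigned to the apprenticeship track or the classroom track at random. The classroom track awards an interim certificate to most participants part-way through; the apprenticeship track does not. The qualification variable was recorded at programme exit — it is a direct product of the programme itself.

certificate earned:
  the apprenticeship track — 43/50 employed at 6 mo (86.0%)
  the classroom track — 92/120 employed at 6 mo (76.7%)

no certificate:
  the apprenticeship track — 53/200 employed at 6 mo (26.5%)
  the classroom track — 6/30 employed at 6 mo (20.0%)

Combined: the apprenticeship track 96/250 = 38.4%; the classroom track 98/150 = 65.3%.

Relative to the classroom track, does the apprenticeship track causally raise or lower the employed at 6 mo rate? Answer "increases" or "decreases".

decreases

The qualification attained during the programme-specific comparison favours the apprenticeship track throughout, but the pooled figures favour the classroom track. The question is whether to condition on qualification attained during the programme.
The distribution of qualification attained during the programme is itself part of what the programme does — it is an intermediate outcome. Holding it fixed would remove that part of the effect; the total effect is the pooled difference.
Pooled: the apprenticeship track 38.4% vs the classroom track 65.3%; the classroom track is higher overall.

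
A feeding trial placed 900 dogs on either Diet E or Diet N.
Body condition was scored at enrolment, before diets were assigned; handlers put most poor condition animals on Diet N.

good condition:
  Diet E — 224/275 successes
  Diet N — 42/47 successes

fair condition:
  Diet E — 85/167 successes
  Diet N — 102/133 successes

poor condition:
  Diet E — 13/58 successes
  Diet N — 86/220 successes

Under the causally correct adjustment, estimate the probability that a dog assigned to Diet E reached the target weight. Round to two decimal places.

Nothing the diet does changes starting body condition; the imbalance is an allocation artefact. With starting body condition also predicting the outcome, the pooled figure is confounded, and the within-stratum comparison is the causal one.
Standardising Diet E to the population starting body condition mix: 0.358·224/275 + 0.333·85/167 + 0.309·13/58 = 0.530.

0.53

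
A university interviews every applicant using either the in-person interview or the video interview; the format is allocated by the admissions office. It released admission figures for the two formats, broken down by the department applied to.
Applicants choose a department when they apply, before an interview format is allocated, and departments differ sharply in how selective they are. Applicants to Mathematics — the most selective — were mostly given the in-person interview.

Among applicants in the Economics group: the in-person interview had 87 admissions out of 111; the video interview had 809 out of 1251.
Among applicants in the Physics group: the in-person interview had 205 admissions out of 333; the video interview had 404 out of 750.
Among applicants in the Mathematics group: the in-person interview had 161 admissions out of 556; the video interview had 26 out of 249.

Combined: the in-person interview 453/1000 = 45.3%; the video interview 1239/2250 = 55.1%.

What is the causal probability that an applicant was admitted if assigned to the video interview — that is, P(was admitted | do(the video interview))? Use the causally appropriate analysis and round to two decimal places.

Here department is a common cause — it drives both which interview format a case falls under and the outcome. The crude comparison mixes populations; the stratum-specific rates are the causally relevant ones.
Standardising the video interview to the population department mix: 0.419·809/1251 + 0.333·404/750 + 0.248·26/249 = 0.476.

0.48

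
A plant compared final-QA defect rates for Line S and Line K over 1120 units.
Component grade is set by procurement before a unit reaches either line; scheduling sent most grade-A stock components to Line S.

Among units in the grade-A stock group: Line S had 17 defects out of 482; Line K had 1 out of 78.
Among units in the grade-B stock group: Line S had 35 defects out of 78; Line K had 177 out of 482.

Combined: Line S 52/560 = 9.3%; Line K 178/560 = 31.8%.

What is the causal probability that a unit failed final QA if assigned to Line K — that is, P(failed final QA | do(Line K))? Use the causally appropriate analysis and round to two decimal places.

0.19

Nothing the line does changes component grade; the imbalance is an allocation artefact. With component grade also predicting the outcome, the pooled figure is confounded, and the within-stratum comparison is the causal one.
Standardising Line K to the population component grade mix: 0.500·1/78 + 0.500·177/482 = 0.190.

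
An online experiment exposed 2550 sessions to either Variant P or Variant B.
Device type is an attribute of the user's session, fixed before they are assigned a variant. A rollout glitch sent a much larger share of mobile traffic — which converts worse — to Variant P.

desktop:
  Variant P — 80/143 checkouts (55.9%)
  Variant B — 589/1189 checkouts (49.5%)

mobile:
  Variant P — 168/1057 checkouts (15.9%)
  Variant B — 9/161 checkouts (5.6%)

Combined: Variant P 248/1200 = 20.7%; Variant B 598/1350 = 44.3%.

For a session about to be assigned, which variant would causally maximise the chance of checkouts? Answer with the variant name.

Variant P

The stratified and pooled comparisons disagree (Variant P wins within each device type; Variant B wins overall), so the answer turns on the causal role of device type.
Nothing the variant does changes device type; the imbalance is an allocation artefact. With device type also predicting the outcome, the pooled figure is confounded, and the within-stratum comparison is the causal one.
Within each level — desktop: 55.9% vs 49.5%; mobile: 15.9% vs 5.6% — Variant P is higher every time.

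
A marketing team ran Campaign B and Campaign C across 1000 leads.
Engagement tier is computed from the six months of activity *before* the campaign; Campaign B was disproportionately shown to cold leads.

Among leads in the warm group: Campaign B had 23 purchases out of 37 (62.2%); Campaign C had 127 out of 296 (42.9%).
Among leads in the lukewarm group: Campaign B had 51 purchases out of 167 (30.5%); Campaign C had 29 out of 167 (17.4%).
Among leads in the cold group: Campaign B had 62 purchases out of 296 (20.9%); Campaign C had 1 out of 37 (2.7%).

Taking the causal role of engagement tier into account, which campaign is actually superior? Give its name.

Campaign B

The stratified and pooled comparisons disagree (Campaign B wins within each engagement tier; Campaign C wins overall), so the answer turns on the causal role of engagement tier.
The imbalance in engagement tier arose from how leads were allocated, not from anything the campaign did; and engagement tier independently affects the outcome. The pooled gap is confounded — condition on engagement tier.
Within each level — warm: 62.2% vs 42.9%; lukewarm: 30.5% vs 17.4%; cold: 20.9% vs 2.7% — Campaign B is higher every time.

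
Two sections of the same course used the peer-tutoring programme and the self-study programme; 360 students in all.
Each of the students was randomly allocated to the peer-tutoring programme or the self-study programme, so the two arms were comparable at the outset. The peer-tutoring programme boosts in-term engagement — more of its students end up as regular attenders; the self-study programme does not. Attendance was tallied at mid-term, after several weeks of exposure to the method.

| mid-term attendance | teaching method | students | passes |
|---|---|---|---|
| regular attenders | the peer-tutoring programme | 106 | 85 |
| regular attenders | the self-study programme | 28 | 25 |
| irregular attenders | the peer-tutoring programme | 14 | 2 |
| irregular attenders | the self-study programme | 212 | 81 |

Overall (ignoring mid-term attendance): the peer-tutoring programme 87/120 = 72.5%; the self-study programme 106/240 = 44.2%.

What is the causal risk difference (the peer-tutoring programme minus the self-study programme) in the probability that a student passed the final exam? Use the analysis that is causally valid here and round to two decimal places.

Because the teaching method influences mid-term attendance, mid-term attendance is a post-treatment mediator, not a confounder. Stratifying on it would bias the estimate; the causal effect is the crude pooled difference.
The causal difference is the pooled difference: 0.725 − 0.442 = +0.283.

+0.28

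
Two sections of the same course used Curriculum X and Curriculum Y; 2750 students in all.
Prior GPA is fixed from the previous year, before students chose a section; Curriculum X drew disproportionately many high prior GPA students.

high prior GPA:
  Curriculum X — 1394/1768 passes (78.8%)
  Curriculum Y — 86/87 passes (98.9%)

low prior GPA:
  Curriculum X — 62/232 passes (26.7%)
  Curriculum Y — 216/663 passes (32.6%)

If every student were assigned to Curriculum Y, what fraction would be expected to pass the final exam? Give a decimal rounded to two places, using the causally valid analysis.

Prior GPA band is set before the teaching method has any effect — it is not caused by the teaching method — and it independently drives the outcome. That makes it a confounder, so the causal comparison is within prior GPA band levels.
Standardising Curriculum Y to the population prior GPA band mix: 0.675·86/87 + 0.325·216/663 = 0.773.

0.77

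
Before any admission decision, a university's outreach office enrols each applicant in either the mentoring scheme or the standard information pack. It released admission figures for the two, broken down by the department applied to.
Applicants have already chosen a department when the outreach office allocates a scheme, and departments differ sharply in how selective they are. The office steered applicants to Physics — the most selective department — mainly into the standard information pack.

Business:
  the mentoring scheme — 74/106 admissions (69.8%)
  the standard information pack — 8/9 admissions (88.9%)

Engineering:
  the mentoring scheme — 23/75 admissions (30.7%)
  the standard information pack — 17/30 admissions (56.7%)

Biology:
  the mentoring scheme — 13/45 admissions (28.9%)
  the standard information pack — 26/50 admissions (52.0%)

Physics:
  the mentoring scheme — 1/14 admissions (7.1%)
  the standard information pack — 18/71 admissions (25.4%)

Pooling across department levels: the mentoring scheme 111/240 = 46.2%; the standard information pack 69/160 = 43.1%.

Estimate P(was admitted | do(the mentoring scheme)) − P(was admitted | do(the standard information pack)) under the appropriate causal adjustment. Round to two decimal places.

The stratified and pooled comparisons disagree (the standard information pack wins within each department; the mentoring scheme wins overall), so the answer turns on the causal role of department.
Department is set before the outreach scheme has any effect — it is not caused by the outreach scheme — and it independently drives the outcome. That makes it a confounder, so the causal comparison is within department levels.
Adjusting over the population distribution of department: 0.287·(0.698−0.889) + 0.263·(0.307−0.567) + 0.237·(0.289−0.520) + 0.212·(0.071−0.254) = -0.217.

-0.22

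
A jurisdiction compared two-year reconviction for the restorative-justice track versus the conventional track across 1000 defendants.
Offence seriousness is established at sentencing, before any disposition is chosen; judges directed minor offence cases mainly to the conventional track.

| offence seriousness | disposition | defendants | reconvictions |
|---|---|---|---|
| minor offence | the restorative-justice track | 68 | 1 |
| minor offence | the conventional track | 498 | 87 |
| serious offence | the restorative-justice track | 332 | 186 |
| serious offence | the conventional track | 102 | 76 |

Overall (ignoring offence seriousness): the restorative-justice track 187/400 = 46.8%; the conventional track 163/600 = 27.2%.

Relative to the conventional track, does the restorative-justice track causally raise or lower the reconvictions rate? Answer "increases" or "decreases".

The stratified and pooled comparisons disagree (the restorative-justice track wins within each offence seriousness; the conventional track wins overall), so the answer turns on the causal role of offence seriousness.
Here offence seriousness is a common cause — it drives both which disposition a case falls under and the outcome. The crude comparison mixes populations; the stratum-specific rates are the causally relevant ones.
Within each level — minor offence: 1.5% vs 17.5%; serious offence: 56.0% vs 74.5% — the restorative-justice track is lower every time.

decreases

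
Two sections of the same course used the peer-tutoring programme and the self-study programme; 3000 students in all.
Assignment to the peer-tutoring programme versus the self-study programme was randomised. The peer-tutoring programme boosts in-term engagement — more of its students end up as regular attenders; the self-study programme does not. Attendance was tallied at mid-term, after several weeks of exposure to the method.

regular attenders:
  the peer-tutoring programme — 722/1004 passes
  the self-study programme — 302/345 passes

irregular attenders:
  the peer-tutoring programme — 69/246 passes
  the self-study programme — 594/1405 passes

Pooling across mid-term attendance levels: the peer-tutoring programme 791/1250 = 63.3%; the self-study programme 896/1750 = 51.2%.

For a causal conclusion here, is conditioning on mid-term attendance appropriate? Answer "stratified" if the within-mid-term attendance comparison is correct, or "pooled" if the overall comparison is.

the self-study programme is higher inside every mid-term attendance stratum but the peer-tutoring programme is higher in aggregate. Whether to stratify depends on how mid-term attendance relates to the teaching method.
Mid-term attendance is recorded after the teaching method and is itself shifted by it — it sits on the causal path from teaching method to outcome. Conditioning on a mediator would strip out part of the effect we want; the pooled comparison gives the total causal effect.
Pooled: the peer-tutoring programme 63.3% vs the self-study programme 51.2%; the peer-tutoring programme is higher overall.

pooled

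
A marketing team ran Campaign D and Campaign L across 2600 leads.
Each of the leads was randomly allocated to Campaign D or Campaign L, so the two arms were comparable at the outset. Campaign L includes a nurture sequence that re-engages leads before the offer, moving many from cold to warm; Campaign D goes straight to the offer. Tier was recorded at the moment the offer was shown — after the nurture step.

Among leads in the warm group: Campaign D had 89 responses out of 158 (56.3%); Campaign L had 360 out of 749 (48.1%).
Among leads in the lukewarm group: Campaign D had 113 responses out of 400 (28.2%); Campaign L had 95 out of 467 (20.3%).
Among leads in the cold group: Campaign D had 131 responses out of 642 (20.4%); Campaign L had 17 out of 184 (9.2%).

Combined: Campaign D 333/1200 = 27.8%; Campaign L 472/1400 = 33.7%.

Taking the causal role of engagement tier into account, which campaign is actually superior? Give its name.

Campaign L

The stratified and pooled comparisons disagree (Campaign D wins within each engagement tier; Campaign L wins overall), so the answer turns on the causal role of engagement tier.
Because the campaign influences engagement tier, engagement tier is a post-treatment mediator, not a confounder. Stratifying on it would bias the estimate; the causal effect is the crude pooled difference.
Pooled: Campaign D 27.8% vs Campaign L 33.7%; Campaign L is higher overall.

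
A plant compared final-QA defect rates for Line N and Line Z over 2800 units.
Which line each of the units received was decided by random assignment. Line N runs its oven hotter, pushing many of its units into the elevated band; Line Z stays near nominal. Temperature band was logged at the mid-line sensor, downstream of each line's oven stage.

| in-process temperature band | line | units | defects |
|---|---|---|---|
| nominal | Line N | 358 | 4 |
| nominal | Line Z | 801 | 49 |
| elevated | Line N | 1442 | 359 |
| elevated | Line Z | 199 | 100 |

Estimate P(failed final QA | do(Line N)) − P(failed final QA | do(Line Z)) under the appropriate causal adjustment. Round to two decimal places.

Because the line influences in-process temperature band, in-process temperature band is a post-treatment mediator, not a confounder. Stratifying on it would bias the estimate; the causal effect is the crude pooled difference.
The causal difference is the pooled difference: 0.202 − 0.149 = +0.053.

+0.05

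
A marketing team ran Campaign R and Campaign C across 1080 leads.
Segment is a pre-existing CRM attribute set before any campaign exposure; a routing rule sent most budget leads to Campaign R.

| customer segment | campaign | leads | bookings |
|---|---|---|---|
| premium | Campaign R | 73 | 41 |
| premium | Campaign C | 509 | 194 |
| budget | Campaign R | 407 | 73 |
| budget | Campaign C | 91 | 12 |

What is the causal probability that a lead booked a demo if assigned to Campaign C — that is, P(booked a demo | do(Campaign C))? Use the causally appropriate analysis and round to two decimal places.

0.27

Customer segment is set before the campaign has any effect — it is not caused by the campaign — and it independently drives the outcome. That makes it a confounder, so the causal comparison is within customer segment levels.
Standardising Campaign C to the population customer segment mix: 0.539·194/509 + 0.461·12/91 = 0.266.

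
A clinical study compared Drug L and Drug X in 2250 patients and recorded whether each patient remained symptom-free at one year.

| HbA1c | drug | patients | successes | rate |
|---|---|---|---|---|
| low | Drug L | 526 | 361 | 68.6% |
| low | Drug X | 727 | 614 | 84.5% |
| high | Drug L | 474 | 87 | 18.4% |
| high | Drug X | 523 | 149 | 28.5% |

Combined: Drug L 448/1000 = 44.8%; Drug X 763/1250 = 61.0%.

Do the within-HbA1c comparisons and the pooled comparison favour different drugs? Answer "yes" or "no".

Within each HbA1c level (low 68.6% vs 84.5%; high 18.4% vs 28.5%), Drug X has the higher rate every time. Pooled: 44.8% vs 61.0% — Drug X has the higher rate overall. They agree.

no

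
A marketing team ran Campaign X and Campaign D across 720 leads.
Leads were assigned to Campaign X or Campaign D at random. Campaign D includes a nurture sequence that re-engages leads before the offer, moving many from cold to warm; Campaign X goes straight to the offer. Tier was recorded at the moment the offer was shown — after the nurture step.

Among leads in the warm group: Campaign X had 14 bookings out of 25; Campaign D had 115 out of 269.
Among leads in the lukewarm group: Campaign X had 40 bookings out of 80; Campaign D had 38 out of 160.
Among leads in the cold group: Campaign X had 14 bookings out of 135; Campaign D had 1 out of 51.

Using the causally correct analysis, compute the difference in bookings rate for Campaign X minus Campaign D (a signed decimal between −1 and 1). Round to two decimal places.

Engagement tier lies on the pathway campaign → engagement tier → outcome, so adjusting for it blocks the indirect effect. For the total causal effect of campaign, use the unadjusted pooled rates.
The causal difference is the pooled difference: 0.283 − 0.321 = -0.037.

-0.04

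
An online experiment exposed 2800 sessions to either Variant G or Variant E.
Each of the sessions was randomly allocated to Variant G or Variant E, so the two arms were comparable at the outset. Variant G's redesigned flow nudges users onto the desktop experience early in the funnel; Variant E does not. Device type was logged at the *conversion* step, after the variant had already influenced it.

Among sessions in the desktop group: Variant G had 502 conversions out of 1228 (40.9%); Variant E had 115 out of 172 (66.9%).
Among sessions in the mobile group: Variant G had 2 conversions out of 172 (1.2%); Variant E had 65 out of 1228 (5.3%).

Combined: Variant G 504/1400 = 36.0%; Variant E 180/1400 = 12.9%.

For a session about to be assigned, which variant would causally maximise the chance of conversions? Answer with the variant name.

Device type lies on the pathway variant → device type → outcome, so adjusting for it blocks the indirect effect. For the total causal effect of variant, use the unadjusted pooled rates.
Pooled: Variant G 36.0% vs Variant E 12.9%; Variant G is higher overall.

Variant G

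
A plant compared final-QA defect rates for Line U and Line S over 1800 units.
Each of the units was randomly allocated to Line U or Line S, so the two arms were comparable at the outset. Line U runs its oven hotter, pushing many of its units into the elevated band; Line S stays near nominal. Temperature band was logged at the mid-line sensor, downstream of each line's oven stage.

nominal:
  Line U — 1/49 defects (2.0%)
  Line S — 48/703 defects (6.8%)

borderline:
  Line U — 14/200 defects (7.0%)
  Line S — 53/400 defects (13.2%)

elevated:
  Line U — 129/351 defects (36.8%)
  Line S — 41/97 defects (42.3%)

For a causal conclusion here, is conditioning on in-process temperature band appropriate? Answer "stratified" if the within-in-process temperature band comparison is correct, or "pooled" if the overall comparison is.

The in-process temperature band-specific comparison favours Line U throughout, but the pooled figures favour Line S. The question is whether to condition on in-process temperature band.
In-process temperature band is recorded after the line and is itself shifted by it — it sits on the causal path from line to outcome. Conditioning on a mediator would strip out part of the effect we want; the pooled comparison gives the total causal effect.
Pooled: Line U 24.0% vs Line S 11.8%; Line S is lower overall.

pooled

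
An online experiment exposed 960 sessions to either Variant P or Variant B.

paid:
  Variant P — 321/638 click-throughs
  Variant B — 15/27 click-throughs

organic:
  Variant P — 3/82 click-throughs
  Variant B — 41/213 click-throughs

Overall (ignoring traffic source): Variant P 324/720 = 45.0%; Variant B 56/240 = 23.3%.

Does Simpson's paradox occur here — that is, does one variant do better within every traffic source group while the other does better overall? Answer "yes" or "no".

yes

Within each traffic source level (paid 50.3% vs 55.6%; organic 3.7% vs 19.2%), Variant B has the higher rate every time. Pooled: 45.0% vs 23.3% — Variant P has the higher rate overall. The two comparisons disagree.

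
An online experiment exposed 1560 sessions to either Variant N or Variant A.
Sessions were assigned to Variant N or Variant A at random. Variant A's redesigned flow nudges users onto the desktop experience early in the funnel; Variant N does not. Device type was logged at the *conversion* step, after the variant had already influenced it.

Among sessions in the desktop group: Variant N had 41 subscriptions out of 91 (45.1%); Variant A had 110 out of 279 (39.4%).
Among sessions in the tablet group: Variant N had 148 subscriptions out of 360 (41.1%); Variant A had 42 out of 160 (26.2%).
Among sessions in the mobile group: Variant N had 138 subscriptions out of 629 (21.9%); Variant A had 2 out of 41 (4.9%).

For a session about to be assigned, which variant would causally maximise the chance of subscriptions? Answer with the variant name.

Variant A

The distribution of device type is itself part of what the variant does — it is an intermediate outcome. Holding it fixed would remove that part of the effect; the total effect is the pooled difference.
Pooled: Variant N 30.3% vs Variant A 32.1%; Variant A is higher overall.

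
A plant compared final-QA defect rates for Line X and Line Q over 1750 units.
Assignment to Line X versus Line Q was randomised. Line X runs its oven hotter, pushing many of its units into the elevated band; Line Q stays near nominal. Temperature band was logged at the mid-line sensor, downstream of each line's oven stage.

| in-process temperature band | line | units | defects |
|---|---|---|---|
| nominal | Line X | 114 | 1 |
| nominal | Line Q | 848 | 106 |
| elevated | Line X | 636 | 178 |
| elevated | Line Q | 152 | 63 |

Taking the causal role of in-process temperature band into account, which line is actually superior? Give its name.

Line Q

In-process temperature band here is a post-treatment variable shaped by the line; conditioning on it would introduce bias rather than remove it. The overall comparison is the causal one.
Pooled: Line X 23.9% vs Line Q 16.9%; Line Q is lower overall.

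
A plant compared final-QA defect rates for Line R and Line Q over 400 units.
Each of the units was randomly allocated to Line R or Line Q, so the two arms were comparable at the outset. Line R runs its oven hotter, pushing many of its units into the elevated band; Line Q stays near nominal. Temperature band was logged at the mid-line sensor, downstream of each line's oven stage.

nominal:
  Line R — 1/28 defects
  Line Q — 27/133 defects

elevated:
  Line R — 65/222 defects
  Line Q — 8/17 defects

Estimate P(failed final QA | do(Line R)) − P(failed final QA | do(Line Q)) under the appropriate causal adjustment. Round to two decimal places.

+0.03

In-process temperature band here is a post-treatment variable shaped by the line; conditioning on it would introduce bias rather than remove it. The overall comparison is the causal one.
The causal difference is the pooled difference: 0.264 − 0.233 = +0.031.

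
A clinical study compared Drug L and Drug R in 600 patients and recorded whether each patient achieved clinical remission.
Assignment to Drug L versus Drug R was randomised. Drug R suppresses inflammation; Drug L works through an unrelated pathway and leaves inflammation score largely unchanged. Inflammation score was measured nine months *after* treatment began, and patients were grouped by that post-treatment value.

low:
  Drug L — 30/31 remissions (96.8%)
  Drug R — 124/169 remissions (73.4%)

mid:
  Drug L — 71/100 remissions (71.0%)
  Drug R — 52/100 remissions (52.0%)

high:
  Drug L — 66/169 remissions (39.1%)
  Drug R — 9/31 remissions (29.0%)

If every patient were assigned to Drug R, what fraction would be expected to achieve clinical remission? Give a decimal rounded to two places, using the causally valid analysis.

Inflammation score is recorded after the drug and is itself shifted by it — it sits on the causal path from drug to outcome. Conditioning on a mediator would strip out part of the effect we want; the pooled comparison gives the total causal effect.
So P(outcome | do(Drug R)) is just the pooled rate for Drug R: 185/300 = 0.617.

0.62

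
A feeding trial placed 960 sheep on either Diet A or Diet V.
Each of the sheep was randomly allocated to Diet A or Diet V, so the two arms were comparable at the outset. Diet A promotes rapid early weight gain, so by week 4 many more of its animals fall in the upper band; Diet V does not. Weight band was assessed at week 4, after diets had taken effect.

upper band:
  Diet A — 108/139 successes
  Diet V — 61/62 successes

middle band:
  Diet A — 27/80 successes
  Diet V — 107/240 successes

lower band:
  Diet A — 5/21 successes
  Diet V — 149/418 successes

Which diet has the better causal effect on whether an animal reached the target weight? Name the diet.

Within every week-4 weight band level Diet V has the higher rate, yet pooled Diet A does — Simpson's reversal.
Stratifying would compare diets among sheep the diets themselves sorted into week-4 weight band groups — a form of selection on an intermediate. The unconditioned pooled rates give the total causal effect.
Pooled: Diet A 58.3% vs Diet V 44.0%; Diet A is higher overall.

Diet A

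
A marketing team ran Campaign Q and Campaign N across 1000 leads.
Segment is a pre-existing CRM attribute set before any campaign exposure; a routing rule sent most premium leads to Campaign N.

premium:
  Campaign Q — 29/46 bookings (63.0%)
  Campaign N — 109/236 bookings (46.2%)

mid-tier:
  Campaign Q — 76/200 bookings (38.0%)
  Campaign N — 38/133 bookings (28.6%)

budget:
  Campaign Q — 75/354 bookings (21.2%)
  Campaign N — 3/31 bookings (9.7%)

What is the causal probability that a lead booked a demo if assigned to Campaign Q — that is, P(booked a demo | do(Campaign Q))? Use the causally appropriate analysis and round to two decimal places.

The stratified and pooled comparisons disagree (Campaign Q wins within each customer segment; Campaign N wins overall), so the answer turns on the causal role of customer segment.
Since customer segment is a pre-existing factor (not a product of the campaign) and it affects the outcome on its own, it is a confounder. The stratified rates, not the pooled rate, identify the causal effect.
Standardising Campaign Q to the population customer segment mix: 0.282·29/46 + 0.333·76/200 + 0.385·75/354 = 0.386.

0.39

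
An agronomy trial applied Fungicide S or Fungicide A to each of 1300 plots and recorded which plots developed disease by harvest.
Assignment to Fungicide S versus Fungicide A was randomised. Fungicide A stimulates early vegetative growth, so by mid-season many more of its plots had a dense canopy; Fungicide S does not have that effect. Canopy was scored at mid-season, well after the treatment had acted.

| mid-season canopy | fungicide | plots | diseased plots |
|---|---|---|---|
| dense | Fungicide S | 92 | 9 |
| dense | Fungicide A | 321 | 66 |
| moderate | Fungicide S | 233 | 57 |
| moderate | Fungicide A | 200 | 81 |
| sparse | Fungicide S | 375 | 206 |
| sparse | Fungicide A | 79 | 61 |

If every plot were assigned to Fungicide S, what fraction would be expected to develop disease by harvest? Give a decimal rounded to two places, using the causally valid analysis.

The distribution of mid-season canopy is itself part of what the fungicide does — it is an intermediate outcome. Holding it fixed would remove that part of the effect; the total effect is the pooled difference.
So P(outcome | do(Fungicide S)) is just the pooled rate for Fungicide S: 272/700 = 0.389.

0.39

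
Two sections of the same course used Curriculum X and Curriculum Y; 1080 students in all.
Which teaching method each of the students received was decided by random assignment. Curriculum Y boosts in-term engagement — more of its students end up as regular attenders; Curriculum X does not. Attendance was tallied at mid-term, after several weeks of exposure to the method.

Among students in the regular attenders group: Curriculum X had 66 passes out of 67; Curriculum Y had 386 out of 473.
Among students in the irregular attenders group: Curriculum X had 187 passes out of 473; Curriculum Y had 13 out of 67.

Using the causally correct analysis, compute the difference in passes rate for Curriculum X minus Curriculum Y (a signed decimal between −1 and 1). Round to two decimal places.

The mid-term attendance-specific comparison favours Curriculum X throughout, but the pooled figures favour Curriculum Y. The question is whether to condition on mid-term attendance.
The distribution of mid-term attendance is itself part of what the teaching method does — it is an intermediate outcome. Holding it fixed would remove that part of the effect; the total effect is the pooled difference.
The causal difference is the pooled difference: 0.469 − 0.739 = -0.270.

-0.27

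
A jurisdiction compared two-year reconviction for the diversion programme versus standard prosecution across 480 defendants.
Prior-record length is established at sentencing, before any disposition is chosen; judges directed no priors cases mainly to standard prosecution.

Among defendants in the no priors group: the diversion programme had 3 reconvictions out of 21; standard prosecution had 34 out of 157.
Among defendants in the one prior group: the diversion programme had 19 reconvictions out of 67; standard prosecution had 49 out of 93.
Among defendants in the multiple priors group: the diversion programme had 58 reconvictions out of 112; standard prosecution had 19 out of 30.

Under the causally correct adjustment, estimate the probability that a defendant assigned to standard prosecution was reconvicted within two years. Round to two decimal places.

Prior-record length differs across dispositions for reasons unrelated to any effect of the disposition itself, and it separately predicts the outcome — a classic confounder. We must compare within prior-record length levels.
Standardising standard prosecution to the population prior-record length mix: 0.371·34/157 + 0.333·49/93 + 0.296·19/30 = 0.443.

0.44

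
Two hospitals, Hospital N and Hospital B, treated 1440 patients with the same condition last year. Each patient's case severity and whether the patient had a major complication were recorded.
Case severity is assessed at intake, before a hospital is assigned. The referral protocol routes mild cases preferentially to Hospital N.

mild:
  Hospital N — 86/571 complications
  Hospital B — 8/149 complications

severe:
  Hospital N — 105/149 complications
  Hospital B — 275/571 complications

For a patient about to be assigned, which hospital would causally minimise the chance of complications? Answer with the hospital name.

Hospital B

Case severity differs across hospitals for reasons unrelated to any effect of the hospital itself, and it separately predicts the outcome — a classic confounder. We must compare within case severity levels.
Within each level — mild: 15.1% vs 5.4%; severe: 70.5% vs 48.2% — Hospital B is lower every time.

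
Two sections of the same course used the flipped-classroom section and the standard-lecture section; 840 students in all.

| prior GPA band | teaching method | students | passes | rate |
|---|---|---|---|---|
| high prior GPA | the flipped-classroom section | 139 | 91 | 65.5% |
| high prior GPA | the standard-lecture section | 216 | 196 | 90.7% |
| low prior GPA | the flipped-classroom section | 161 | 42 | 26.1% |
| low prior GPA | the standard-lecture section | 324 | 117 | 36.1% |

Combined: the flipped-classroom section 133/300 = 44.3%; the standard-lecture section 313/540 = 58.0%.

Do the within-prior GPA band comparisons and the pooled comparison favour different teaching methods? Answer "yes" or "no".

Within each prior GPA band level (high prior GPA 65.5% vs 90.7%; low prior GPA 26.1% vs 36.1%), the standard-lecture section has the higher rate every time. Pooled: 44.3% vs 58.0% — the standard-lecture section has the higher rate overall. They agree.

no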